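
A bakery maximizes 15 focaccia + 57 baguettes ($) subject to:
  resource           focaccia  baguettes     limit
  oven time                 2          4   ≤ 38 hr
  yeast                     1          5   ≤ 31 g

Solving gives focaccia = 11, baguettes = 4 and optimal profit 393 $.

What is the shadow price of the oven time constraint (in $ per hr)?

Check each constraint at x*: oven time 38/38 (tight); yeast 31/31 (tight).
Dual feasibility on the basic columns requires 2·y_oven time + 1·y_yeast = 15, 4·y_oven time + 5·y_yeast = 57.
→ y_oven time = 3 and y_yeast = 9.
Shadow price of oven time = 3.

3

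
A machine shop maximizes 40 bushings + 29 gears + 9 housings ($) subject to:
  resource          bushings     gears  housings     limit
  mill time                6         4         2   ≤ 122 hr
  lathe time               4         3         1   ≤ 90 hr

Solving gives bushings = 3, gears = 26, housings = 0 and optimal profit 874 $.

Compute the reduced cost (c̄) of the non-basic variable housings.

-2

At the optimum: mill time uses 122 of 122 (binding); lathe time uses 90 of 90 (binding).
Dual feasibility on the basic columns requires 6·y_mill time + 4·y_lathe time = 40, 4·y_mill time + 3·y_lathe time = 29.
→ y_mill time = 2 and y_lathe time = 7.
Reduced cost of housings: c₃ − yᵀa₃ = 9 − (2·2 + 7·1) = 9 − 11 = -2.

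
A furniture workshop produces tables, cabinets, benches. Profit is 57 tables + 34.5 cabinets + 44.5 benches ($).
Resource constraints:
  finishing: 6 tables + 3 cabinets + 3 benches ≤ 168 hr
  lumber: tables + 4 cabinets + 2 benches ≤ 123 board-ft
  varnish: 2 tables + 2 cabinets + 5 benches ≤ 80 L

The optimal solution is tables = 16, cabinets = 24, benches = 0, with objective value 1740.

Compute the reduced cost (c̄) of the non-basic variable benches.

At the optimum: finishing uses 168 of 168 (binding); lumber uses 112 of 123 (slack = 11); varnish uses 80 of 80 (binding).
Slack constraints have shadow price 0 (complementary slackness).
From A_Bᵀ y = c: 6·y_finishing + 2·y_varnish = 57; 3·y_finishing + 2·y_varnish = 34.5.
Solving: y_finishing = 7.5, y_varnish = 6.
Reduced cost of benches: c₃ − yᵀa₃ = 44.5 − (7.5·3 + 6·5) = 44.5 − 52.5 = -8.

-8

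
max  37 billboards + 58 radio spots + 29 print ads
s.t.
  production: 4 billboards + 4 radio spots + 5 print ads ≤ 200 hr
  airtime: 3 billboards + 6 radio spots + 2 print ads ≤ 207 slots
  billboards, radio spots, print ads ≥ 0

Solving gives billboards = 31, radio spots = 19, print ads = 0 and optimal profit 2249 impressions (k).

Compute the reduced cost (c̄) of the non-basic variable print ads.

-5

At the optimum: production uses 200 of 200 (binding); airtime uses 207 of 207 (binding).
Dual feasibility on the basic columns requires 4·y_production + 3·y_airtime = 37, 4·y_production + 6·y_airtime = 58.
This yields shadow prices y_production = 4, y_airtime = 7.
Reduced cost of print ads: c₃ − yᵀa₃ = 29 − (4·5 + 7·2) = 29 − 34 = -5.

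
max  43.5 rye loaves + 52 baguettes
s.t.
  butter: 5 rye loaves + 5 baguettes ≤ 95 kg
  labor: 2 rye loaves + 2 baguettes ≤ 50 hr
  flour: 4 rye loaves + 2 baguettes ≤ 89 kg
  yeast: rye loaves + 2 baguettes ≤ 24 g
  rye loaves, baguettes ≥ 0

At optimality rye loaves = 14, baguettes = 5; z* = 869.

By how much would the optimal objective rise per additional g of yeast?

At the optimum: butter uses 95 of 95 (binding); labor uses 38 of 50 (slack = 12); flour uses 66 of 89 (slack = 23); yeast uses 24 of 24 (binding).
Since labor, flour are not tight, their duals are 0.
Dual feasibility on the basic columns requires 5·y_butter + 1·y_yeast = 43.5, 5·y_butter + 2·y_yeast = 52.
Solving: y_butter = 7, y_yeast = 8.5.
Shadow price of yeast = 8.5.

8.5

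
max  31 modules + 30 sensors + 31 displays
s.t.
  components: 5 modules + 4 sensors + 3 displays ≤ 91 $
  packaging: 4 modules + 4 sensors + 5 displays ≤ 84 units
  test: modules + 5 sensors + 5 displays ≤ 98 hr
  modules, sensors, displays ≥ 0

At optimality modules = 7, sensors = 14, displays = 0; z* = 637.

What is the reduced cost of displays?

At the optimum: components uses 91 of 91 (binding); packaging uses 84 of 84 (binding); test uses 77 of 98 (slack = 21).
By complementary slackness, y = 0 for the non-binding constraint.
Dual feasibility on the basic columns requires 5·y_components + 4·y_packaging = 31, 4·y_components + 4·y_packaging = 30.
→ y_components = 1 and y_packaging = 6.5.
Reduced cost of displays: c₃ − yᵀa₃ = 31 − (1·3 + 6.5·5) = 31 − 35.5 = -4.5.

-4.5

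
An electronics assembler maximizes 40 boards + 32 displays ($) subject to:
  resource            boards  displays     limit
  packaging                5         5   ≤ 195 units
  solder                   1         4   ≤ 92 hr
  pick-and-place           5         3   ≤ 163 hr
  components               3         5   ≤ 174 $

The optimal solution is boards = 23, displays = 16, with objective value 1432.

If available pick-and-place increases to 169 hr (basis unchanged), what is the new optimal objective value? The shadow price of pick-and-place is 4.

1456

Δb = 6, so new z* = 1432 + (4)·(6) = 1432 + 24 = 1456.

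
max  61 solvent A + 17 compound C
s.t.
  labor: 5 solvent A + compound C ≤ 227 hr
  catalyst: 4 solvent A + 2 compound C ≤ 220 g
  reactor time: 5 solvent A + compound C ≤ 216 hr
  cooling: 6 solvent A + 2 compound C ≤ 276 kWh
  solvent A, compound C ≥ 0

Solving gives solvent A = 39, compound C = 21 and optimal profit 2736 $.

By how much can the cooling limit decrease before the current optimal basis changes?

Binding constraints: reactor time, cooling. The basis is B = [[5,1],[6,2]] with det 4.
Per unit decrease in cooling, x* moves by d = (0.25, -1.25).
The basis stays optimal until compound C reaches 0; allowable decrease = 16.8 kWh.

16.8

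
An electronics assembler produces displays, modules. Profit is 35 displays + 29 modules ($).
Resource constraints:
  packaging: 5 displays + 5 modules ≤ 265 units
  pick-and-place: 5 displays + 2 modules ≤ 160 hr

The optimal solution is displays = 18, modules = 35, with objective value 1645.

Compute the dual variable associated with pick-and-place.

At the optimum: packaging uses 265 of 265 (binding); pick-and-place uses 160 of 160 (binding).
The binding rows give the dual system: 5·y_packaging + 5·y_pick-and-place = 35 and 5·y_packaging + 2·y_pick-and-place = 29.
→ y_packaging = 5 and y_pick-and-place = 2.
Shadow price of pick-and-place = 2.

2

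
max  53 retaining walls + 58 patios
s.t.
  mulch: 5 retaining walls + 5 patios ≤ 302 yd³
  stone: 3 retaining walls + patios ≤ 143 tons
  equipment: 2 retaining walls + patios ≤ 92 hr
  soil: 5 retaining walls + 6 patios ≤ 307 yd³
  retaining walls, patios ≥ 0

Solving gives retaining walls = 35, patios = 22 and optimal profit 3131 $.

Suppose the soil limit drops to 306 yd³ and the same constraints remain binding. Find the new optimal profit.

3122

Binding: equipment and soil. Non-binding: mulch (17 unused), stone (16 unused).
Since mulch, stone are not tight, their duals are 0.
From A_Bᵀ y = c: 2·y_equipment + 5·y_soil = 53; 1·y_equipment + 6·y_soil = 58.
Solving: y_equipment = 4, y_soil = 9.
Δz = y_soil·Δb = 9 × (-1) = -9, so new z* = 3131 − 9 = 3122.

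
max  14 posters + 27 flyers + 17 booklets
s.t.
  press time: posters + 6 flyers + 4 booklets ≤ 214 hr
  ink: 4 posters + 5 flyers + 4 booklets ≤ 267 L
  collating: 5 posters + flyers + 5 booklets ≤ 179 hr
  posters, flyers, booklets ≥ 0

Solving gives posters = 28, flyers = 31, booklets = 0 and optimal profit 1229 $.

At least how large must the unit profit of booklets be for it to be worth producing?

At the optimum: press time uses 214 of 214 (binding); ink uses 267 of 267 (binding); collating uses 171 of 179 (slack = 8).
Since collating is not tight, its dual is 0.
The binding rows give the dual system: 1·y_press time + 4·y_ink = 14 and 6·y_press time + 5·y_ink = 27.
This yields shadow prices y_press time = 2, y_ink = 3.
booklets enters the basis when its profit ≥ yᵀa₃ = 2·4 + 3·4 = 20.

20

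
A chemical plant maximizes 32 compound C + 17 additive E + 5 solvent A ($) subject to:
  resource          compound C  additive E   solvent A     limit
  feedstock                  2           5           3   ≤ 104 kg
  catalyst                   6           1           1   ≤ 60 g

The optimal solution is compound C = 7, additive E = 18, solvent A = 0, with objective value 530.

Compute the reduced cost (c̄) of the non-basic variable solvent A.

-7

Check each constraint at x*: feedstock 104/104 (tight); catalyst 60/60 (tight).
Dual feasibility on the basic columns requires 2·y_feedstock + 6·y_catalyst = 32, 5·y_feedstock + 1·y_catalyst = 17.
→ y_feedstock = 2.5 and y_catalyst = 4.5.
Reduced cost of solvent A: c₃ − yᵀa₃ = 5 − (2.5·3 + 4.5·1) = 5 − 12 = -7.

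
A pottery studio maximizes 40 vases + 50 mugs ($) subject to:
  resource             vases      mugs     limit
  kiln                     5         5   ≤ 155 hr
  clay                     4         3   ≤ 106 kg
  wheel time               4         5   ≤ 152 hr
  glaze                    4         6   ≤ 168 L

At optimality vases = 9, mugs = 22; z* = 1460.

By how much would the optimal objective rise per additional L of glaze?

At the optimum: kiln uses 155 of 155 (binding); clay uses 102 of 106 (slack = 4); wheel time uses 146 of 152 (slack = 6); glaze uses 168 of 168 (binding).
Slack constraints have shadow price 0 (complementary slackness).
From A_Bᵀ y = c: 5·y_kiln + 4·y_glaze = 40; 5·y_kiln + 6·y_glaze = 50.
Solving: y_kiln = 4, y_glaze = 5.
Shadow price of glaze = 5.

5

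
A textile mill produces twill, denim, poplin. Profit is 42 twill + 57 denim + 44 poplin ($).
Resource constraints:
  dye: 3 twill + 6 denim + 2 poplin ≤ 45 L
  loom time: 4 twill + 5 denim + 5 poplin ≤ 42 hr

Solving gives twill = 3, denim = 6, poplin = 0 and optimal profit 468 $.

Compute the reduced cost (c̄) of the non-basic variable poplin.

-5

Both dye and loom time are binding at x*.
The binding rows give the dual system: 3·y_dye + 4·y_loom time = 42 and 6·y_dye + 5·y_loom time = 57.
→ y_dye = 2 and y_loom time = 9.
Reduced cost of poplin: c₃ − yᵀa₃ = 44 − (2·2 + 9·5) = 44 − 49 = -5.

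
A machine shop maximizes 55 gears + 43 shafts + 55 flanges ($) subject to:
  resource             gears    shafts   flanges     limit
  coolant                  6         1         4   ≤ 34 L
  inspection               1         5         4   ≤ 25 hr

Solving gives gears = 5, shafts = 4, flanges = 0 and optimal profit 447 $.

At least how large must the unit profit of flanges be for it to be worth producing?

60

Both coolant and inspection are binding at x*.
Dual feasibility on the basic columns requires 6·y_coolant + 1·y_inspection = 55, 1·y_coolant + 5·y_inspection = 43.
→ y_coolant = 8 and y_inspection = 7.
flanges enters the basis when its profit ≥ yᵀa₃ = 8·4 + 7·4 = 60.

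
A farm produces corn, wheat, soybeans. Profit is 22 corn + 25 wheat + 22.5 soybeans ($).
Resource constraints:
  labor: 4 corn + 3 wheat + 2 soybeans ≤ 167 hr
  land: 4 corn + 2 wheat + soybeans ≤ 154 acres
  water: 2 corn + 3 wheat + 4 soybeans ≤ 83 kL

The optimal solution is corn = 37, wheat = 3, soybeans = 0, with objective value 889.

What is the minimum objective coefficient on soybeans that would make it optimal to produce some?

30

At the optimum: labor uses 157 of 167 (slack = 10); land uses 154 of 154 (binding); water uses 83 of 83 (binding).
Since labor is not tight, its dual is 0.
The binding rows give the dual system: 4·y_land + 2·y_water = 22 and 2·y_land + 3·y_water = 25.
This yields shadow prices y_land = 2, y_water = 7.
soybeans enters the basis when its profit ≥ yᵀa₃ = 2·1 + 7·4 = 30.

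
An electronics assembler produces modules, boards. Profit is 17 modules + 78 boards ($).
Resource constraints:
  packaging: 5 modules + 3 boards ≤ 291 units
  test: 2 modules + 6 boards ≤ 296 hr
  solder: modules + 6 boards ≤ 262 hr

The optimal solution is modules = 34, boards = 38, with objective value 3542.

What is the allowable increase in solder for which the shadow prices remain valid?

Binding constraints: test, solder. The basis is B = [[2,6],[1,6]] with det 6.
Per unit increase in solder, x* moves by d = (-1, 0.3333).
The basis stays optimal until modules reaches 0; allowable increase = 34 hr.

34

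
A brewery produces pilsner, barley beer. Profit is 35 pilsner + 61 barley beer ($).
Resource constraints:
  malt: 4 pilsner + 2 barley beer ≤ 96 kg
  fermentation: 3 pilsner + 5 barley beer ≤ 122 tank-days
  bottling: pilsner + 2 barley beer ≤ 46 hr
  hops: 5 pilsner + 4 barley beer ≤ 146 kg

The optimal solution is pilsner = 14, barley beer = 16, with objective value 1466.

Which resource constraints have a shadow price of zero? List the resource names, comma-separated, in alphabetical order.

malt: 88/96 (slack 8)
fermentation: 122/122 (binding)
bottling: 46/46 (binding)
hops: 134/146 (slack 12)
By complementary slackness, a constraint with positive slack has shadow price 0 → hops, malt.

hops, malt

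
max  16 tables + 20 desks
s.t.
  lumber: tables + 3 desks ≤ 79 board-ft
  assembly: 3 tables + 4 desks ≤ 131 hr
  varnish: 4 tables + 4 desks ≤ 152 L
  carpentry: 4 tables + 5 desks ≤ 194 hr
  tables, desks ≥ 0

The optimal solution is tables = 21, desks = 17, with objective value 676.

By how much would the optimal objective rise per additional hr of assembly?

4

Binding: assembly and varnish. Non-binding: lumber (7 unused), carpentry (25 unused).
By complementary slackness, y = 0 for the non-binding constraints.
From A_Bᵀ y = c: 3·y_assembly + 4·y_varnish = 16; 4·y_assembly + 4·y_varnish = 20.
Solving: y_assembly = 4, y_varnish = 1.
Shadow price of assembly = 4.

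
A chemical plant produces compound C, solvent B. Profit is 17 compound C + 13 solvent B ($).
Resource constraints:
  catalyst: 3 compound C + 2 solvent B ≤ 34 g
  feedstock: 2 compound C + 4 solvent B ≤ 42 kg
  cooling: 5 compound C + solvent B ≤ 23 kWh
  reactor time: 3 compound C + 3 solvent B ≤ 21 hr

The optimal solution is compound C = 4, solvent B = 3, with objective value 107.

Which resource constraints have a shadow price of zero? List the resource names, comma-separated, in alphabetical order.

catalyst: 18/34 (slack 16)
feedstock: 20/42 (slack 22)
cooling: 23/23 (binding)
reactor time: 21/21 (binding)
By complementary slackness, a constraint with positive slack has shadow price 0 → catalyst, feedstock.

catalyst, feedstock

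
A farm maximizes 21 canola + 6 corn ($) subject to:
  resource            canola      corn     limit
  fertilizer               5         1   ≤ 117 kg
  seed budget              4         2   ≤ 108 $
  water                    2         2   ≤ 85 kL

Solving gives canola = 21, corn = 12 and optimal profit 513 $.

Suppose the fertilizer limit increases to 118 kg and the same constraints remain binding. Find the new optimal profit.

Binding: fertilizer and seed budget. Non-binding: water (19 unused).
Since water is not tight, its dual is 0.
From A_Bᵀ y = c: 5·y_fertilizer + 4·y_seed budget = 21; 1·y_fertilizer + 2·y_seed budget = 6.
This yields shadow prices y_fertilizer = 3, y_seed budget = 1.5.
Δz = y_fertilizer·Δb = 3 × (1) = 3, so new z* = 513 + 3 = 516.

516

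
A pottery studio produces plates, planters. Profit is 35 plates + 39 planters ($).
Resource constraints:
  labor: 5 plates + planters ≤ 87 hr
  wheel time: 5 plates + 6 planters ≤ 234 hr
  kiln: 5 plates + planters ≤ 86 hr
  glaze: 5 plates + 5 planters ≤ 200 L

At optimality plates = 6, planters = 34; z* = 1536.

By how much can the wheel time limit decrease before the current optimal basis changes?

5.5

Binding constraints: wheel time, glaze. The basis is B = [[5,6],[5,5]] with det -5.
Per unit decrease in wheel time, x* moves by d = (1, -1).
The basis stays optimal until kiln becomes binding; allowable decrease = 5.5 hr.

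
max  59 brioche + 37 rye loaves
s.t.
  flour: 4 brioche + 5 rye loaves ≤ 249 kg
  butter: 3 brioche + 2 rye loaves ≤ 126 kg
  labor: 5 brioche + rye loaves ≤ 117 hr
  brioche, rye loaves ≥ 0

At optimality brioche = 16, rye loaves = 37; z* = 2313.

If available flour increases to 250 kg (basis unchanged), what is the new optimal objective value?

At the optimum: flour uses 249 of 249 (binding); butter uses 122 of 126 (slack = 4); labor uses 117 of 117 (binding).
Since butter is not tight, its dual is 0.
Dual feasibility on the basic columns requires 4·y_flour + 5·y_labor = 59, 5·y_flour + 1·y_labor = 37.
Solving: y_flour = 6, y_labor = 7.
Δz = y_flour·Δb = 6 × (1) = 6, so new z* = 2313 + 6 = 2319.

2319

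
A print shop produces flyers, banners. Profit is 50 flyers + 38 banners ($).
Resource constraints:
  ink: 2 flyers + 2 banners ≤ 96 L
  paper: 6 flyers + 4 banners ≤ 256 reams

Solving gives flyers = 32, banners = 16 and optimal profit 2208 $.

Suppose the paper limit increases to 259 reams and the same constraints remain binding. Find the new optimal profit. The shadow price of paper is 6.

Δb = 3, so new z* = 2208 + (6)·(3) = 2208 + 18 = 2226.

2226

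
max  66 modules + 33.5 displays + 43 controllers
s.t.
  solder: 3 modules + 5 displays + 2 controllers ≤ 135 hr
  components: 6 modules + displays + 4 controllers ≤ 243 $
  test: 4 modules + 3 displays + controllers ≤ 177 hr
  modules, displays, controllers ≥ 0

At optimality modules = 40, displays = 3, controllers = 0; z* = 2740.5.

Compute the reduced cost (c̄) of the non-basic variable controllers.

Binding: solder and components. Non-binding: test (8 unused).
By complementary slackness, y = 0 for the non-binding constraint.
Dual feasibility on the basic columns requires 3·y_solder + 6·y_components = 66, 5·y_solder + 1·y_components = 33.5.
→ y_solder = 5 and y_components = 8.5.
Reduced cost of controllers: c₃ − yᵀa₃ = 43 − (5·2 + 8.5·4) = 43 − 44 = -1.

-1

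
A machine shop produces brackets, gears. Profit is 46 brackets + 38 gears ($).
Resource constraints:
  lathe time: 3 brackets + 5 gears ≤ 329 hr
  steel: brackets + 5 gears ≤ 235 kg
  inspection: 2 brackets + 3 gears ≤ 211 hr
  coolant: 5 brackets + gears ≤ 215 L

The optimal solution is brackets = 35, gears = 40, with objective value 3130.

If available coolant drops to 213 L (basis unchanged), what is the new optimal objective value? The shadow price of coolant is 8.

3114

Δb = -2, so new z* = 3130 + (8)·(-2) = 3130 − 16 = 3114.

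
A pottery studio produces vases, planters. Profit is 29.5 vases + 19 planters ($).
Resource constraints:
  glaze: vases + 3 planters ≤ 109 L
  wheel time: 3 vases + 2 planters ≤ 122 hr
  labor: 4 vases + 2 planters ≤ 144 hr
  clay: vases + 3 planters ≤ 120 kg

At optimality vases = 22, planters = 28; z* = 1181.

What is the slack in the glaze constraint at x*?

3

glaze used = 1·22 + 3·28 = 106; slack = 109 − 106 = 3.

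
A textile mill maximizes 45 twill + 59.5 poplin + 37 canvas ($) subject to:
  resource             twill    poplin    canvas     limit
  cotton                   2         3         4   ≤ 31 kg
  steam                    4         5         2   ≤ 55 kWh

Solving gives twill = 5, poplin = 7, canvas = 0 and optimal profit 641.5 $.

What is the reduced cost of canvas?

At the optimum: cotton uses 31 of 31 (binding); steam uses 55 of 55 (binding).
From A_Bᵀ y = c: 2·y_cotton + 4·y_steam = 45; 3·y_cotton + 5·y_steam = 59.5.
This yields shadow prices y_cotton = 6.5, y_steam = 8.
Reduced cost of canvas: c₃ − yᵀa₃ = 37 − (6.5·4 + 8·2) = 37 − 42 = -5.

-5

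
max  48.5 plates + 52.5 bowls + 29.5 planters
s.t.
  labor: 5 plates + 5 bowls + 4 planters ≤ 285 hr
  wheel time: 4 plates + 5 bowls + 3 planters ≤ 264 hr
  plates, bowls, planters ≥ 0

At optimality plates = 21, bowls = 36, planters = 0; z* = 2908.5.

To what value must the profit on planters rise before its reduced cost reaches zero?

At the optimum: labor uses 285 of 285 (binding); wheel time uses 264 of 264 (binding).
From A_Bᵀ y = c: 5·y_labor + 4·y_wheel time = 48.5; 5·y_labor + 5·y_wheel time = 52.5.
→ y_labor = 6.5 and y_wheel time = 4.
planters enters the basis when its profit ≥ yᵀa₃ = 6.5·4 + 4·3 = 38.

38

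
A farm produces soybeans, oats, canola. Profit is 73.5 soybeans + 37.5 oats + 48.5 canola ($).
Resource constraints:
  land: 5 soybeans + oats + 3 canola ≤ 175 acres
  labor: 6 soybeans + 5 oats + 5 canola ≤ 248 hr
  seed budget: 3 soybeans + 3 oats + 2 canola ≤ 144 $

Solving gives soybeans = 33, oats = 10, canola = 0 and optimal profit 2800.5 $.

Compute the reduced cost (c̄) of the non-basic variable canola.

Check each constraint at x*: land 175/175 (tight); labor 248/248 (tight); seed budget 129/144 (slack 15).
Slack constraints have shadow price 0 (complementary slackness).
Dual feasibility on the basic columns requires 5·y_land + 6·y_labor = 73.5, 1·y_land + 5·y_labor = 37.5.
This yields shadow prices y_land = 7.5, y_labor = 6.
Reduced cost of canola: c₃ − yᵀa₃ = 48.5 − (7.5·3 + 6·5) = 48.5 − 52.5 = -4.

-4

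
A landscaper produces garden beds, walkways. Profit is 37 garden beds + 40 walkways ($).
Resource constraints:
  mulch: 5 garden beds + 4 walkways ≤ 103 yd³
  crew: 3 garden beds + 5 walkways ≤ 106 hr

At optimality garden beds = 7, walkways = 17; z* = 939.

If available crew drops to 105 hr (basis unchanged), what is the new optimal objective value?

935

At the optimum: mulch uses 103 of 103 (binding); crew uses 106 of 106 (binding).
From A_Bᵀ y = c: 5·y_mulch + 3·y_crew = 37; 4·y_mulch + 5·y_crew = 40.
Solving: y_mulch = 5, y_crew = 4.
Δz = y_crew·Δb = 4 × (-1) = -4, so new z* = 939 − 4 = 935.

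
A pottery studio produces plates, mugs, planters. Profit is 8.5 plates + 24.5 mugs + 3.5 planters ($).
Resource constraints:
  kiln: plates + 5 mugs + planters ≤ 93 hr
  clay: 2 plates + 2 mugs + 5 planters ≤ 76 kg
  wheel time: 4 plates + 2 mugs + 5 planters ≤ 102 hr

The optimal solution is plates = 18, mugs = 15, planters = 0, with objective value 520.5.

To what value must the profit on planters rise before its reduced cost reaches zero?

9.5

Check each constraint at x*: kiln 93/93 (tight); clay 66/76 (slack 10); wheel time 102/102 (tight).
Slack constraints have shadow price 0 (complementary slackness).
From A_Bᵀ y = c: 1·y_kiln + 4·y_wheel time = 8.5; 5·y_kiln + 2·y_wheel time = 24.5.
→ y_kiln = 4.5 and y_wheel time = 1.
planters enters the basis when its profit ≥ yᵀa₃ = 4.5·1 + 1·5 = 9.5.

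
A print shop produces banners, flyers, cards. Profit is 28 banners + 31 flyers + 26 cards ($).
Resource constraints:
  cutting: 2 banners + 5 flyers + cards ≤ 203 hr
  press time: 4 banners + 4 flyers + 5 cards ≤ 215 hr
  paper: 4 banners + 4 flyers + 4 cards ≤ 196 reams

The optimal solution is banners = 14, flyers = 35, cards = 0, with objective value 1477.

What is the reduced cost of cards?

Check each constraint at x*: cutting 203/203 (tight); press time 196/215 (slack 19); paper 196/196 (tight).
Slack constraints have shadow price 0 (complementary slackness).
Dual feasibility on the basic columns requires 2·y_cutting + 4·y_paper = 28, 5·y_cutting + 4·y_paper = 31.
Solving: y_cutting = 1, y_paper = 6.5.
Reduced cost of cards: c₃ − yᵀa₃ = 26 − (1·1 + 6.5·4) = 26 − 27 = -1.

-1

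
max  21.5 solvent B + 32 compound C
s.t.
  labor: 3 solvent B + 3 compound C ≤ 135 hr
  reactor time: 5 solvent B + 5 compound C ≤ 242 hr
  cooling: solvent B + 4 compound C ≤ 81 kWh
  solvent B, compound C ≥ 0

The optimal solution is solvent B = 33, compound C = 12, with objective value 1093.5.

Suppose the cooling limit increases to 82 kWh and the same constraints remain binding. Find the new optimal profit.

At the optimum: labor uses 135 of 135 (binding); reactor time uses 225 of 242 (slack = 17); cooling uses 81 of 81 (binding).
Slack constraints have shadow price 0 (complementary slackness).
Dual feasibility on the basic columns requires 3·y_labor + 1·y_cooling = 21.5, 3·y_labor + 4·y_cooling = 32.
→ y_labor = 6 and y_cooling = 3.5.
Δz = y_cooling·Δb = 3.5 × (1) = 3.5, so new z* = 1093.5 + 3.5 = 1097.

1097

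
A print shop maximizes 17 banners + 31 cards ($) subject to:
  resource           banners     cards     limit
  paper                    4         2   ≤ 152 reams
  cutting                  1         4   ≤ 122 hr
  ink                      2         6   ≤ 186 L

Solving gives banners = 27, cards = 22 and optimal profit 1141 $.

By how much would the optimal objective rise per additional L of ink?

Check each constraint at x*: paper 152/152 (tight); cutting 115/122 (slack 7); ink 186/186 (tight).
Since cutting is not tight, its dual is 0.
From A_Bᵀ y = c: 4·y_paper + 2·y_ink = 17; 2·y_paper + 6·y_ink = 31.
→ y_paper = 2 and y_ink = 4.5.
Shadow price of ink = 4.5.

4.5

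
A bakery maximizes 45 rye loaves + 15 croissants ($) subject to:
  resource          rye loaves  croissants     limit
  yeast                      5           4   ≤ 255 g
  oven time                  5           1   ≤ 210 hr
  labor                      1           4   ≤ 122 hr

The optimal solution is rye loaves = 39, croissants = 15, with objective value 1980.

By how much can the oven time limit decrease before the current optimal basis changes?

Binding constraints: yeast, oven time. The basis is B = [[5,4],[5,1]] with det -15.
Per unit decrease in oven time, x* moves by d = (-0.2667, 0.3333).
The basis stays optimal until labor becomes binding; allowable decrease = 21.5625 hr.

21.5625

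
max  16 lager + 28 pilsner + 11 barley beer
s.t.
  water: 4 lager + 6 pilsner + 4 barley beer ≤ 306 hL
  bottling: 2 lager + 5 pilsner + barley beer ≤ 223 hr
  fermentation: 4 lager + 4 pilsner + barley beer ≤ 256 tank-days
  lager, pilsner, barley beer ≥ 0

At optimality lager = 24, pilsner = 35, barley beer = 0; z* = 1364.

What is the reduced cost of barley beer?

At the optimum: water uses 306 of 306 (binding); bottling uses 223 of 223 (binding); fermentation uses 236 of 256 (slack = 20).
By complementary slackness, y = 0 for the non-binding constraint.
From A_Bᵀ y = c: 4·y_water + 2·y_bottling = 16; 6·y_water + 5·y_bottling = 28.
→ y_water = 3 and y_bottling = 2.
Reduced cost of barley beer: c₃ − yᵀa₃ = 11 − (3·4 + 2·1) = 11 − 14 = -3.

-3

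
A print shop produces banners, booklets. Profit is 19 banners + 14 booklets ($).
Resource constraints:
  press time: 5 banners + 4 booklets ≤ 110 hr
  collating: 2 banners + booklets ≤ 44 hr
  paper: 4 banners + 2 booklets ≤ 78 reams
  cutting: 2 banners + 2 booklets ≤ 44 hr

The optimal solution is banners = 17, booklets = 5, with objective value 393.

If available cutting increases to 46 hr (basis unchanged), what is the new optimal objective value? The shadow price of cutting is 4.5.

Δb = 2, so new z* = 393 + (4.5)·(2) = 393 + 9 = 402.

402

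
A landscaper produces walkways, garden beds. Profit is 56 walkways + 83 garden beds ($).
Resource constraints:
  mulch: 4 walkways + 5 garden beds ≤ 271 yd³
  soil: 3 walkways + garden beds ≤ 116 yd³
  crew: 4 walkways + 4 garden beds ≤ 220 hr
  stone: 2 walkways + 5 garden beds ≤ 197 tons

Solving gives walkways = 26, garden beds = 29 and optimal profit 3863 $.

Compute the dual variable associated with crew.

9.5

Check each constraint at x*: mulch 249/271 (slack 22); soil 107/116 (slack 9); crew 220/220 (tight); stone 197/197 (tight).
Since mulch, soil are not tight, their duals are 0.
From A_Bᵀ y = c: 4·y_crew + 2·y_stone = 56; 4·y_crew + 5·y_stone = 83.
This yields shadow prices y_crew = 9.5, y_stone = 9.
Shadow price of crew = 9.5.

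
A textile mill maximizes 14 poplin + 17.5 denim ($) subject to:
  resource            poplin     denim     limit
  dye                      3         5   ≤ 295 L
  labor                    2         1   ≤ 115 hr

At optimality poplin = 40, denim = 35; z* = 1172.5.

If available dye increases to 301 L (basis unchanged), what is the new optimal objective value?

1190.5

Both dye and labor are binding at x*.
From A_Bᵀ y = c: 3·y_dye + 2·y_labor = 14; 5·y_dye + 1·y_labor = 17.5.
Solving: y_dye = 3, y_labor = 2.5.
Δz = y_dye·Δb = 3 × (6) = 18, so new z* = 1172.5 + 18 = 1190.5.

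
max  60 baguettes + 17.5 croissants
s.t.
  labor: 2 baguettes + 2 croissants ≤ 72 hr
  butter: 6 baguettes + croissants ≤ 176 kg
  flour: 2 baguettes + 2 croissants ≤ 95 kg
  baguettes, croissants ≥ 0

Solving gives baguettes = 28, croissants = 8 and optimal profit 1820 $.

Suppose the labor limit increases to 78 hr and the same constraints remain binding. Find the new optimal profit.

1847

Check each constraint at x*: labor 72/72 (tight); butter 176/176 (tight); flour 72/95 (slack 23).
Since flour is not tight, its dual is 0.
Dual feasibility on the basic columns requires 2·y_labor + 6·y_butter = 60, 2·y_labor + 1·y_butter = 17.5.
→ y_labor = 4.5 and y_butter = 8.5.
Δz = y_labor·Δb = 4.5 × (6) = 27, so new z* = 1820 + 27 = 1847.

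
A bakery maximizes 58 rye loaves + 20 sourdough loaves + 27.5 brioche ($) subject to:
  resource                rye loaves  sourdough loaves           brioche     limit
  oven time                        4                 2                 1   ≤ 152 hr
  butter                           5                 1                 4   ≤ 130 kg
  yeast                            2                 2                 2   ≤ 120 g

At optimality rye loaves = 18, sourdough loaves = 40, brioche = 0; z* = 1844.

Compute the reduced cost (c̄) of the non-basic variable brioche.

-3.5

At the optimum: oven time uses 152 of 152 (binding); butter uses 130 of 130 (binding); yeast uses 116 of 120 (slack = 4).
Since yeast is not tight, its dual is 0.
The binding rows give the dual system: 4·y_oven time + 5·y_butter = 58 and 2·y_oven time + 1·y_butter = 20.
This yields shadow prices y_oven time = 7, y_butter = 6.
Reduced cost of brioche: c₃ − yᵀa₃ = 27.5 − (7·1 + 6·4) = 27.5 − 31 = -3.5.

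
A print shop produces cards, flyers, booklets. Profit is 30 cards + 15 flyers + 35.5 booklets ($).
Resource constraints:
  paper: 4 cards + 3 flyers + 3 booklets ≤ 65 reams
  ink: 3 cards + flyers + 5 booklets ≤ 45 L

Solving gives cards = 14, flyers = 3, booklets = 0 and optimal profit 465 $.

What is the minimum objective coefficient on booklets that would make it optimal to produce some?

Both paper and ink are binding at x*.
Dual feasibility on the basic columns requires 4·y_paper + 3·y_ink = 30, 3·y_paper + 1·y_ink = 15.
Solving: y_paper = 3, y_ink = 6.
booklets enters the basis when its profit ≥ yᵀa₃ = 3·3 + 6·5 = 39.

39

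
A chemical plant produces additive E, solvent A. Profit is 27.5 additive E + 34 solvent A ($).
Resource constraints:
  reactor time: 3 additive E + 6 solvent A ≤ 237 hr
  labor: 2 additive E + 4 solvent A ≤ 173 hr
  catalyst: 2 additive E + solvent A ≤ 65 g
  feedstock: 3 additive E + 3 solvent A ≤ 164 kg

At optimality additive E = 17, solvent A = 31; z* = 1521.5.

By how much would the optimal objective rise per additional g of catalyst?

7

Binding: reactor time and catalyst. Non-binding: labor (15 unused), feedstock (20 unused).
Since labor, feedstock are not tight, their duals are 0.
The binding rows give the dual system: 3·y_reactor time + 2·y_catalyst = 27.5 and 6·y_reactor time + 1·y_catalyst = 34.
Solving: y_reactor time = 4.5, y_catalyst = 7.
Shadow price of catalyst = 7.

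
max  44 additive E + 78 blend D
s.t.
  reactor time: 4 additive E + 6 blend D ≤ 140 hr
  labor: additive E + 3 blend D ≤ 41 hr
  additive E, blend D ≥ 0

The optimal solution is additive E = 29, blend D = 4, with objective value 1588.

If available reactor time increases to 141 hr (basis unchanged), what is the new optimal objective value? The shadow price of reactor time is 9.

Δb = 1, so new z* = 1588 + (9)·(1) = 1588 + 9 = 1597.

1597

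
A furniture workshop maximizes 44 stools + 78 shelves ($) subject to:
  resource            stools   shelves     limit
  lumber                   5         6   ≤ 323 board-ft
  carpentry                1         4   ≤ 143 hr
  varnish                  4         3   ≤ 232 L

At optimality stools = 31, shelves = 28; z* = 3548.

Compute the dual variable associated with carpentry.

9

At the optimum: lumber uses 323 of 323 (binding); carpentry uses 143 of 143 (binding); varnish uses 208 of 232 (slack = 24).
Since varnish is not tight, its dual is 0.
From A_Bᵀ y = c: 5·y_lumber + 1·y_carpentry = 44; 6·y_lumber + 4·y_carpentry = 78.
This yields shadow prices y_lumber = 7, y_carpentry = 9.
Shadow price of carpentry = 9.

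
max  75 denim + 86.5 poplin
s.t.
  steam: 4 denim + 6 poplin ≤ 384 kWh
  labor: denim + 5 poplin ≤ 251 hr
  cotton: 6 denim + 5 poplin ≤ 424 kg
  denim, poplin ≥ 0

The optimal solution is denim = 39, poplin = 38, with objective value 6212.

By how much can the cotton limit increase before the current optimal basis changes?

Binding constraints: steam, cotton. The basis is B = [[4,6],[6,5]] with det -16.
Per unit increase in cotton, x* moves by d = (0.375, -0.25).
The basis stays optimal until poplin reaches 0; allowable increase = 152 kg.

152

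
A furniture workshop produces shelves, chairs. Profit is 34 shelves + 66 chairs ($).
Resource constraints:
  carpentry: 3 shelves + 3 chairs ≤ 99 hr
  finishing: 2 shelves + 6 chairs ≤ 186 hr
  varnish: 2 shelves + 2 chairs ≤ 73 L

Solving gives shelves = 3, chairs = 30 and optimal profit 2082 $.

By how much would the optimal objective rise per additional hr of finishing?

8

At the optimum: carpentry uses 99 of 99 (binding); finishing uses 186 of 186 (binding); varnish uses 66 of 73 (slack = 7).
Since varnish is not tight, its dual is 0.
Dual feasibility on the basic columns requires 3·y_carpentry + 2·y_finishing = 34, 3·y_carpentry + 6·y_finishing = 66.
→ y_carpentry = 6 and y_finishing = 8.
Shadow price of finishing = 8.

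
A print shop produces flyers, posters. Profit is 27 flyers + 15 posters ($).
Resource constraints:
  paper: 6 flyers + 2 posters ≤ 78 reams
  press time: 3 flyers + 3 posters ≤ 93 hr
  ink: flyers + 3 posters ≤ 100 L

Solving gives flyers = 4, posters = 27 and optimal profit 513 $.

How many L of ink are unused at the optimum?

15

ink used = 1·4 + 3·27 = 85; slack = 100 − 85 = 15.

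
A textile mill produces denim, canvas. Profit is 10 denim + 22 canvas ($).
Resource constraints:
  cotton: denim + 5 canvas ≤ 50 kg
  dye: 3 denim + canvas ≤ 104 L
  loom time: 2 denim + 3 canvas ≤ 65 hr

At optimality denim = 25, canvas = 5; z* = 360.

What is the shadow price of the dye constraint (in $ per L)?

0

Binding: cotton and loom time. Non-binding: dye (24 unused).
Slack constraints have shadow price 0 (complementary slackness).
Dual feasibility on the basic columns requires 1·y_cotton + 2·y_loom time = 10, 5·y_cotton + 3·y_loom time = 22.
→ y_cotton = 2 and y_loom time = 4.
Shadow price of dye = 0.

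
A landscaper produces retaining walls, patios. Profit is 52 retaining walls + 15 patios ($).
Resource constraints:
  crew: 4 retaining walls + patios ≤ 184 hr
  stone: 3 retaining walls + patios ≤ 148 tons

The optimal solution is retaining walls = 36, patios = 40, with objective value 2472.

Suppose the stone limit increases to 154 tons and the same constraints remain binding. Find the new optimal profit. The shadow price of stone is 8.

2520

Δb = 6, so new z* = 2472 + (8)·(6) = 2472 + 48 = 2520.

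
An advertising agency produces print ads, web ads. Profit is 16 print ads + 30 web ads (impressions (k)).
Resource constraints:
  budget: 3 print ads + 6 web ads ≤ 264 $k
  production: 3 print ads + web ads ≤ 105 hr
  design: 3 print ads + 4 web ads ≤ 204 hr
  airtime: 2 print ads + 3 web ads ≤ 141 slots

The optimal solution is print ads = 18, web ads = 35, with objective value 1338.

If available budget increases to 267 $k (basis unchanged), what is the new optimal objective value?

Binding: budget and airtime. Non-binding: production (16 unused), design (10 unused).
Since production, design are not tight, their duals are 0.
The binding rows give the dual system: 3·y_budget + 2·y_airtime = 16 and 6·y_budget + 3·y_airtime = 30.
→ y_budget = 4 and y_airtime = 2.
Δz = y_budget·Δb = 4 × (3) = 12, so new z* = 1338 + 12 = 1350.

1350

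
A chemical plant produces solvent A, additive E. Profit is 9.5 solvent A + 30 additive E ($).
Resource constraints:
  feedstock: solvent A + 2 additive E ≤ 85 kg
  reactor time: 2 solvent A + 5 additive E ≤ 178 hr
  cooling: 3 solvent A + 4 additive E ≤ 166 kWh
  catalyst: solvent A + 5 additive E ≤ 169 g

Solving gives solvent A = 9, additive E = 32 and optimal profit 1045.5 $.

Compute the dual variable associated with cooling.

At the optimum: feedstock uses 73 of 85 (slack = 12); reactor time uses 178 of 178 (binding); cooling uses 155 of 166 (slack = 11); catalyst uses 169 of 169 (binding).
By complementary slackness, y = 0 for the non-binding constraints.
Dual feasibility on the basic columns requires 2·y_reactor time + 1·y_catalyst = 9.5, 5·y_reactor time + 5·y_catalyst = 30.
This yields shadow prices y_reactor time = 3.5, y_catalyst = 2.5.
Shadow price of cooling = 0.

0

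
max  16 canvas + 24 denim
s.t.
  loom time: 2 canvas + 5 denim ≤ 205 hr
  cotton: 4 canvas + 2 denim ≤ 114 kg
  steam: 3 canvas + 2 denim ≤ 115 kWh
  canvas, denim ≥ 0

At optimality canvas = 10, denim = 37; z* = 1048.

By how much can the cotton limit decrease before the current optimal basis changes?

Binding constraints: loom time, cotton. The basis is B = [[2,5],[4,2]] with det -16.
Per unit decrease in cotton, x* moves by d = (-0.3125, 0.125).
The basis stays optimal until canvas reaches 0; allowable decrease = 32 kg.

32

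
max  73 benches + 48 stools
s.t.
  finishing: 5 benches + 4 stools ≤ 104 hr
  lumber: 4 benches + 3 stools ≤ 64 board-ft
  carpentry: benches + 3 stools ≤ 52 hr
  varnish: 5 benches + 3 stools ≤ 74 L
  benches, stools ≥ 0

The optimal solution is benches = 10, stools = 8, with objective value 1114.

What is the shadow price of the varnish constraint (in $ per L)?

9

At the optimum: finishing uses 82 of 104 (slack = 22); lumber uses 64 of 64 (binding); carpentry uses 34 of 52 (slack = 18); varnish uses 74 of 74 (binding).
By complementary slackness, y = 0 for the non-binding constraints.
Dual feasibility on the basic columns requires 4·y_lumber + 5·y_varnish = 73, 3·y_lumber + 3·y_varnish = 48.
→ y_lumber = 7 and y_varnish = 9.
Shadow price of varnish = 9.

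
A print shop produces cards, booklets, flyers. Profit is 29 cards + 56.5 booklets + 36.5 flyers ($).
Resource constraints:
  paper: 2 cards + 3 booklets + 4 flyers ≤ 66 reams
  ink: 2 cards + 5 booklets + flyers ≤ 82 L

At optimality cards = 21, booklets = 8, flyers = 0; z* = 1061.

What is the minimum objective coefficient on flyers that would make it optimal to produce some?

At the optimum: paper uses 66 of 66 (binding); ink uses 82 of 82 (binding).
From A_Bᵀ y = c: 2·y_paper + 2·y_ink = 29; 3·y_paper + 5·y_ink = 56.5.
Solving: y_paper = 8, y_ink = 6.5.
flyers enters the basis when its profit ≥ yᵀa₃ = 8·4 + 6.5·1 = 38.5.

38.5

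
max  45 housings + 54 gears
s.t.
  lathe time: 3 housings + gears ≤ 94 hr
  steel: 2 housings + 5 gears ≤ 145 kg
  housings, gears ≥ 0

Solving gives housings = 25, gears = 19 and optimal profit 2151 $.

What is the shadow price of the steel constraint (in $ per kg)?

At the optimum: lathe time uses 94 of 94 (binding); steel uses 145 of 145 (binding).
From A_Bᵀ y = c: 3·y_lathe time + 2·y_steel = 45; 1·y_lathe time + 5·y_steel = 54.
Solving: y_lathe time = 9, y_steel = 9.
Shadow price of steel = 9.

9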